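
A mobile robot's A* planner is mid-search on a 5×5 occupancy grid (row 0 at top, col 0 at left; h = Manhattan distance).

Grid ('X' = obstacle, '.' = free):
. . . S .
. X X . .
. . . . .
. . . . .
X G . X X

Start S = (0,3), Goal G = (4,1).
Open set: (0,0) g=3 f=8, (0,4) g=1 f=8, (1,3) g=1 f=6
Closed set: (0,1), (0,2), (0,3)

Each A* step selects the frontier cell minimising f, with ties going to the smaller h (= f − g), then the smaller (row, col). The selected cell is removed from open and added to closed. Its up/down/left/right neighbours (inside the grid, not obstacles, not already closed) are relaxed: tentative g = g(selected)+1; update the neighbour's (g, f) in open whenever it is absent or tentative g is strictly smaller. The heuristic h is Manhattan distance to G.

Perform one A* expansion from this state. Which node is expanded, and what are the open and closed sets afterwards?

expanded=(1,3); open=[(0,0) g=3 f=8, (0,4) g=1 f=8, (1,4) g=2 f=8, (2,3) g=2 f=6]; closed=[(0,1), (0,2), (0,3), (1,3)]

step 1: expand (1,3) (f=6, h=5) → closed; open now [(0,0) g=3 f=8, (0,4) g=1 f=8, (1,4) g=2 f=8, (2,3) g=2 f=6]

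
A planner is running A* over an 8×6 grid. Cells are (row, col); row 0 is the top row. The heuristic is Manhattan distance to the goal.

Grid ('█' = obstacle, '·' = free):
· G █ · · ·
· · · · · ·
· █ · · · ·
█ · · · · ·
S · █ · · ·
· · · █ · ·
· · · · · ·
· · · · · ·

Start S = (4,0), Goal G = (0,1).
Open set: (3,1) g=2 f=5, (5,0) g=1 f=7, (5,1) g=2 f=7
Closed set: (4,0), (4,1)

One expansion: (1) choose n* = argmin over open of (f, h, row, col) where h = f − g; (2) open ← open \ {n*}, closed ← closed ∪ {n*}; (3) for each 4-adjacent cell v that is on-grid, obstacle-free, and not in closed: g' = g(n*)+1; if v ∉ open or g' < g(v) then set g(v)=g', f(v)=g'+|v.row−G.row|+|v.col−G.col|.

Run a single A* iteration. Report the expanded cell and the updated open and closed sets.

step 1: expand (3,1) (f=5, h=3) → closed; open now [(3,2) g=3 f=7, (5,0) g=1 f=7, (5,1) g=2 f=7]

expanded=(3,1); open=[(3,2) g=3 f=7, (5,0) g=1 f=7, (5,1) g=2 f=7]; closed=[(3,1), (4,0), (4,1)]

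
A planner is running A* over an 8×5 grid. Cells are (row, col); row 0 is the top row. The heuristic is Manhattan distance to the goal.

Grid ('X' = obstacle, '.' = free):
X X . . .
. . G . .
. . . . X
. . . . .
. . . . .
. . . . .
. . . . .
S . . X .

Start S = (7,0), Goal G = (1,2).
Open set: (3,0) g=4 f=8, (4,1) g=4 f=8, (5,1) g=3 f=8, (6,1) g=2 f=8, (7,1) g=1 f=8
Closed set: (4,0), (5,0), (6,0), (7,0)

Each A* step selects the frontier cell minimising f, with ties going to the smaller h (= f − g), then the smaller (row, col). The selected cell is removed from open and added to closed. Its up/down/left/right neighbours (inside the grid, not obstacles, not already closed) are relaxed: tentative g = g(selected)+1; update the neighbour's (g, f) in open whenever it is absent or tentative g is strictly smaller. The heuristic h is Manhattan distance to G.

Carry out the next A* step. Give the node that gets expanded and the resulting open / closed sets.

expanded=(3,0); open=[(2,0) g=5 f=8, (3,1) g=5 f=8, (4,1) g=4 f=8, (5,1) g=3 f=8, (6,1) g=2 f=8, (7,1) g=1 f=8]; closed=[(3,0), (4,0), (5,0), (6,0), (7,0)]

step 1: expand (3,0) (f=8, h=4) → closed; open now [(2,0) g=5 f=8, (3,1) g=5 f=8, (4,1) g=4 f=8, (5,1) g=3 f=8, (6,1) g=2 f=8, (7,1) g=1 f=8]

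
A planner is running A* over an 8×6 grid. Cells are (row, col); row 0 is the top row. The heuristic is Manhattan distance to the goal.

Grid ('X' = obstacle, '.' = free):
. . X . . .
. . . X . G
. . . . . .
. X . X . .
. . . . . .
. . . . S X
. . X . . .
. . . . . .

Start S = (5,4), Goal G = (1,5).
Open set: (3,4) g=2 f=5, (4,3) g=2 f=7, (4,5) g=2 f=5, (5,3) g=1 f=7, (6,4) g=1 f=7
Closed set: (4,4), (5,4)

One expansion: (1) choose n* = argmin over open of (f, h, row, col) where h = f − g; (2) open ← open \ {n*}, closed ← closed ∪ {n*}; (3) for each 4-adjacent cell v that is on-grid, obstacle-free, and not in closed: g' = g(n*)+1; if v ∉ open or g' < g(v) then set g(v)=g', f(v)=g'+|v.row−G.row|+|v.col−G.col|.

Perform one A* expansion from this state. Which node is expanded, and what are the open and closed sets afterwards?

step 1: expand (3,4) (f=5, h=3) → closed; open now [(2,4) g=3 f=5, (3,5) g=3 f=5, (4,3) g=2 f=7, (4,5) g=2 f=5, (5,3) g=1 f=7, (6,4) g=1 f=7]

expanded=(3,4); open=[(2,4) g=3 f=5, (3,5) g=3 f=5, (4,3) g=2 f=7, (4,5) g=2 f=5, (5,3) g=1 f=7, (6,4) g=1 f=7]; closed=[(3,4), (4,4), (5,4)]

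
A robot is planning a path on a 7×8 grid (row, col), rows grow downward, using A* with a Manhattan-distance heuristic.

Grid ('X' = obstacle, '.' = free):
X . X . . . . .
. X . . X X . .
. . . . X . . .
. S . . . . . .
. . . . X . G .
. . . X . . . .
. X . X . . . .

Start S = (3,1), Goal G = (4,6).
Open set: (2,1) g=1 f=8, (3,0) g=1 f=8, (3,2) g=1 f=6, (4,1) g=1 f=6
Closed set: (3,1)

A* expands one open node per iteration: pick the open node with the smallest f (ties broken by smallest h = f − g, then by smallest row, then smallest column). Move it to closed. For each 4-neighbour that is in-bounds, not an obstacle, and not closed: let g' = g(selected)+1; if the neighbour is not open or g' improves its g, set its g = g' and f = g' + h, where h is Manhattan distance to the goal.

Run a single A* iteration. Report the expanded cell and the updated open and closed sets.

step 1: expand (3,2) (f=6, h=5) → closed; open now [(2,1) g=1 f=8, (2,2) g=2 f=8, (3,0) g=1 f=8, (3,3) g=2 f=6, (4,1) g=1 f=6, (4,2) g=2 f=6]

expanded=(3,2); open=[(2,1) g=1 f=8, (2,2) g=2 f=8, (3,0) g=1 f=8, (3,3) g=2 f=6, (4,1) g=1 f=6, (4,2) g=2 f=6]; closed=[(3,1), (3,2)]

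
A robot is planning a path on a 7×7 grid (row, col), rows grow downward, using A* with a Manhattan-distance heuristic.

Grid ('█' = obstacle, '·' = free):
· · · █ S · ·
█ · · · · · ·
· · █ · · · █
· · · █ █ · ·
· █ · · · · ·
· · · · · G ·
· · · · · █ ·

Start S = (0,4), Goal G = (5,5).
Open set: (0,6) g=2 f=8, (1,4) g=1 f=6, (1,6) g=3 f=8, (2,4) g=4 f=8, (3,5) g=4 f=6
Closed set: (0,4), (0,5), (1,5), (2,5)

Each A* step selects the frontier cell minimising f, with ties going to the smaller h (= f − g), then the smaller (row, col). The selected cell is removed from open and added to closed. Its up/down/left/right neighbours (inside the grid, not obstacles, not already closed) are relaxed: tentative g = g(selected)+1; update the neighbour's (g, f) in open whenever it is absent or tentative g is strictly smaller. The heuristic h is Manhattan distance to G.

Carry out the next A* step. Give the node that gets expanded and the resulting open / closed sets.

step 1: expand (3,5) (f=6, h=2) → closed; open now [(0,6) g=2 f=8, (1,4) g=1 f=6, (1,6) g=3 f=8, (2,4) g=4 f=8, (3,6) g=5 f=8, (4,5) g=5 f=6]

expanded=(3,5); open=[(0,6) g=2 f=8, (1,4) g=1 f=6, (1,6) g=3 f=8, (2,4) g=4 f=8, (3,6) g=5 f=8, (4,5) g=5 f=6]; closed=[(0,4), (0,5), (1,5), (2,5), (3,5)]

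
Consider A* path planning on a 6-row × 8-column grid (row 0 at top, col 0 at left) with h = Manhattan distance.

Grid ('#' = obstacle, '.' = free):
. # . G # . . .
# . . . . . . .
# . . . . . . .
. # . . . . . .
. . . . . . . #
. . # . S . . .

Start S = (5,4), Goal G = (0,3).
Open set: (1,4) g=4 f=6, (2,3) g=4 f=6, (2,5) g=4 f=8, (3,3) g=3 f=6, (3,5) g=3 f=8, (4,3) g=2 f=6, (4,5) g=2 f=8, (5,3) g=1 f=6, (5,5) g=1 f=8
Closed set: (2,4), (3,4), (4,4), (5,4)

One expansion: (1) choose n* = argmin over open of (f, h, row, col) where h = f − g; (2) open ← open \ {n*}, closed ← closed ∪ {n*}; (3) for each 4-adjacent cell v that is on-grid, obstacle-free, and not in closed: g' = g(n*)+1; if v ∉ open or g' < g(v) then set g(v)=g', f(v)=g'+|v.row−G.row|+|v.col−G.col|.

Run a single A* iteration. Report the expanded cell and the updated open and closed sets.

expanded=(1,4); open=[(1,3) g=5 f=6, (1,5) g=5 f=8, (2,3) g=4 f=6, (2,5) g=4 f=8, (3,3) g=3 f=6, (3,5) g=3 f=8, (4,3) g=2 f=6, (4,5) g=2 f=8, (5,3) g=1 f=6, (5,5) g=1 f=8]; closed=[(1,4), (2,4), (3,4), (4,4), (5,4)]

step 1: expand (1,4) (f=6, h=2) → closed; open now [(1,3) g=5 f=6, (1,5) g=5 f=8, (2,3) g=4 f=6, (2,5) g=4 f=8, (3,3) g=3 f=6, (3,5) g=3 f=8, (4,3) g=2 f=6, (4,5) g=2 f=8, (5,3) g=1 f=6, (5,5) g=1 f=8]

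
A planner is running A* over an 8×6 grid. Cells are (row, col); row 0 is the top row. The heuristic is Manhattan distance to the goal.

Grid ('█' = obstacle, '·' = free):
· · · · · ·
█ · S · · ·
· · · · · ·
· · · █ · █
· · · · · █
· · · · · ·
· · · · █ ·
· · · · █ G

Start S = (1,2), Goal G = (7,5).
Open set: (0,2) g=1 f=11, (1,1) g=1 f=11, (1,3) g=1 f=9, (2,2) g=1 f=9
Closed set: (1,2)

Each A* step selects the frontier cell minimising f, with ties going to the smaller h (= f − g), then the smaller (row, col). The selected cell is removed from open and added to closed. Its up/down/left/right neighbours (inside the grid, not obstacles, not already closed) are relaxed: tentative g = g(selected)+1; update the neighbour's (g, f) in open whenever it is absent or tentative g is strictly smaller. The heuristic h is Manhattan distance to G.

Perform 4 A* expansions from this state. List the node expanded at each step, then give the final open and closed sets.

step 1: expand (1,3) (f=9, h=8) → closed; open now [(0,2) g=1 f=11, (0,3) g=2 f=11, (1,1) g=1 f=11, (1,4) g=2 f=9, (2,2) g=1 f=9, (2,3) g=2 f=9]
step 2: expand (1,4) (f=9, h=7) → closed; open now [(0,2) g=1 f=11, (0,3) g=2 f=11, (0,4) g=3 f=11, (1,1) g=1 f=11, (1,5) g=3 f=9, (2,2) g=1 f=9, (2,3) g=2 f=9, (2,4) g=3 f=9]
step 3: expand (1,5) (f=9, h=6) → closed; open now [(0,2) g=1 f=11, (0,3) g=2 f=11, (0,4) g=3 f=11, (0,5) g=4 f=11, (1,1) g=1 f=11, (2,2) g=1 f=9, (2,3) g=2 f=9, (2,4) g=3 f=9, (2,5) g=4 f=9]
step 4: expand (2,5) (f=9, h=5) → closed; open now [(0,2) g=1 f=11, (0,3) g=2 f=11, (0,4) g=3 f=11, (0,5) g=4 f=11, (1,1) g=1 f=11, (2,2) g=1 f=9, (2,3) g=2 f=9, (2,4) g=3 f=9]

order=[(1,3) → (1,4) → (1,5) → (2,5)]; open=[(0,2) g=1 f=11, (0,3) g=2 f=11, (0,4) g=3 f=11, (0,5) g=4 f=11, (1,1) g=1 f=11, (2,2) g=1 f=9, (2,3) g=2 f=9, (2,4) g=3 f=9]; closed=[(1,2), (1,3), (1,4), (1,5), (2,5)]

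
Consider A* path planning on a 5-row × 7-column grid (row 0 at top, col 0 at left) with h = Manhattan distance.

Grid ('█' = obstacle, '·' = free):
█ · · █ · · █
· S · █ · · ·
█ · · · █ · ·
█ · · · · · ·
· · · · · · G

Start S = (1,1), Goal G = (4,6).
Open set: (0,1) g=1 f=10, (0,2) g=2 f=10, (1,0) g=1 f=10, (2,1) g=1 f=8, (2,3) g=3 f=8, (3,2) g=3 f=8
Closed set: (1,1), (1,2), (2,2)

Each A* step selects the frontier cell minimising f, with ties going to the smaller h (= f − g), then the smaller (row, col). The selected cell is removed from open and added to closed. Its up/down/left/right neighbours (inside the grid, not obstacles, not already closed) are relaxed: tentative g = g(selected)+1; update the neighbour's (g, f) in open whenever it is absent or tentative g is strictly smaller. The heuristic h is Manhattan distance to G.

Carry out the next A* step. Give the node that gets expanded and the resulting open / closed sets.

expanded=(2,3); open=[(0,1) g=1 f=10, (0,2) g=2 f=10, (1,0) g=1 f=10, (2,1) g=1 f=8, (3,2) g=3 f=8, (3,3) g=4 f=8]; closed=[(1,1), (1,2), (2,2), (2,3)]

step 1: expand (2,3) (f=8, h=5) → closed; open now [(0,1) g=1 f=10, (0,2) g=2 f=10, (1,0) g=1 f=10, (2,1) g=1 f=8, (3,2) g=3 f=8, (3,3) g=4 f=8]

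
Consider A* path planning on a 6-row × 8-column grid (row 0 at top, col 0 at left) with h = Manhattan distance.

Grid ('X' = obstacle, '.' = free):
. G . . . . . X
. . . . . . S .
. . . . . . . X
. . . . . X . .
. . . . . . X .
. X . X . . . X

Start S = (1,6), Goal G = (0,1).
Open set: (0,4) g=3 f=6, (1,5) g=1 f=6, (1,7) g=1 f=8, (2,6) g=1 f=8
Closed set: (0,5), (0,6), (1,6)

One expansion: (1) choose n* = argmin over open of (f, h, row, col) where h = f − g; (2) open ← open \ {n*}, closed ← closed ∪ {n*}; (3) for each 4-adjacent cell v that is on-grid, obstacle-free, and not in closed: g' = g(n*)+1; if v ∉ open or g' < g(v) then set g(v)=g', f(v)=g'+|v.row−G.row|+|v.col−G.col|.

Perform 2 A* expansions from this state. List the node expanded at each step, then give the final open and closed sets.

order=[(0,4) → (0,3)]; open=[(0,2) g=5 f=6, (1,3) g=5 f=8, (1,4) g=4 f=8, (1,5) g=1 f=6, (1,7) g=1 f=8, (2,6) g=1 f=8]; closed=[(0,3), (0,4), (0,5), (0,6), (1,6)]

step 1: expand (0,4) (f=6, h=3) → closed; open now [(0,3) g=4 f=6, (1,4) g=4 f=8, (1,5) g=1 f=6, (1,7) g=1 f=8, (2,6) g=1 f=8]
step 2: expand (0,3) (f=6, h=2) → closed; open now [(0,2) g=5 f=6, (1,3) g=5 f=8, (1,4) g=4 f=8, (1,5) g=1 f=6, (1,7) g=1 f=8, (2,6) g=1 f=8]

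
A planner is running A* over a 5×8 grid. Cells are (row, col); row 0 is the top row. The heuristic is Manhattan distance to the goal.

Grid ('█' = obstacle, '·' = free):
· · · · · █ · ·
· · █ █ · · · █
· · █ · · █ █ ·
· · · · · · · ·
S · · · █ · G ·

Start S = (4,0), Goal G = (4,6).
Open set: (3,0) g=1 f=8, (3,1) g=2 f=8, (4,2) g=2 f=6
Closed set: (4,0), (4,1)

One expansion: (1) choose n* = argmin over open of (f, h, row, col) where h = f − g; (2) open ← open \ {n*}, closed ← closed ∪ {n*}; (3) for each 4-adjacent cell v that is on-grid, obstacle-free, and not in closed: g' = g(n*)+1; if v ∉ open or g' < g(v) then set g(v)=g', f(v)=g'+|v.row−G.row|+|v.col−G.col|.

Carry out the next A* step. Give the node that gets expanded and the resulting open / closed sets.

expanded=(4,2); open=[(3,0) g=1 f=8, (3,1) g=2 f=8, (3,2) g=3 f=8, (4,3) g=3 f=6]; closed=[(4,0), (4,1), (4,2)]

step 1: expand (4,2) (f=6, h=4) → closed; open now [(3,0) g=1 f=8, (3,1) g=2 f=8, (3,2) g=3 f=8, (4,3) g=3 f=6]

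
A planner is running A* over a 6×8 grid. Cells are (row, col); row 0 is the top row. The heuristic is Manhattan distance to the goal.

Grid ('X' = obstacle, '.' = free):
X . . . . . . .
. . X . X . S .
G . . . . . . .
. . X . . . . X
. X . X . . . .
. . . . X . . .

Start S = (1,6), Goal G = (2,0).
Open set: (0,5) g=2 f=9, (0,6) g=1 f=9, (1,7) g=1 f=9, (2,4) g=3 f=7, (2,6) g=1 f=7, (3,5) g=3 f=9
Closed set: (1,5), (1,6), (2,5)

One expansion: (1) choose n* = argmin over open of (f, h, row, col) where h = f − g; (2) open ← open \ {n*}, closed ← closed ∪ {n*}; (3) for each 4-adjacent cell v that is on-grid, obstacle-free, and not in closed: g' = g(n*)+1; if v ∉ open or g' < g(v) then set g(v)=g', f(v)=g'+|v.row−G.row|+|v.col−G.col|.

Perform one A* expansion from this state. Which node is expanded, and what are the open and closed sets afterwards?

expanded=(2,4); open=[(0,5) g=2 f=9, (0,6) g=1 f=9, (1,7) g=1 f=9, (2,3) g=4 f=7, (2,6) g=1 f=7, (3,4) g=4 f=9, (3,5) g=3 f=9]; closed=[(1,5), (1,6), (2,4), (2,5)]

step 1: expand (2,4) (f=7, h=4) → closed; open now [(0,5) g=2 f=9, (0,6) g=1 f=9, (1,7) g=1 f=9, (2,3) g=4 f=7, (2,6) g=1 f=7, (3,4) g=4 f=9, (3,5) g=3 f=9]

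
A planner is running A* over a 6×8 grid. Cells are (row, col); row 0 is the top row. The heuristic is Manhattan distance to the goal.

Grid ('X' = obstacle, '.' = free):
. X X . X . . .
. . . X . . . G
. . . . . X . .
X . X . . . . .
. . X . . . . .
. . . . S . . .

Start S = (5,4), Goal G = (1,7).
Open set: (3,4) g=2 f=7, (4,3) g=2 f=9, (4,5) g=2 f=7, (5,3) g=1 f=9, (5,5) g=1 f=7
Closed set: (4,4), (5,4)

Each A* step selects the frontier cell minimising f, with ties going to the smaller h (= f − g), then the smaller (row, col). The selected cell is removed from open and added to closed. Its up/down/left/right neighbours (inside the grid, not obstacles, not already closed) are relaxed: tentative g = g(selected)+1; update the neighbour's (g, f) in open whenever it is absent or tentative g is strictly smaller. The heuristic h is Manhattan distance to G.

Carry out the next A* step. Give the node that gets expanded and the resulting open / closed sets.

expanded=(3,4); open=[(2,4) g=3 f=7, (3,3) g=3 f=9, (3,5) g=3 f=7, (4,3) g=2 f=9, (4,5) g=2 f=7, (5,3) g=1 f=9, (5,5) g=1 f=7]; closed=[(3,4), (4,4), (5,4)]

step 1: expand (3,4) (f=7, h=5) → closed; open now [(2,4) g=3 f=7, (3,3) g=3 f=9, (3,5) g=3 f=7, (4,3) g=2 f=9, (4,5) g=2 f=7, (5,3) g=1 f=9, (5,5) g=1 f=7]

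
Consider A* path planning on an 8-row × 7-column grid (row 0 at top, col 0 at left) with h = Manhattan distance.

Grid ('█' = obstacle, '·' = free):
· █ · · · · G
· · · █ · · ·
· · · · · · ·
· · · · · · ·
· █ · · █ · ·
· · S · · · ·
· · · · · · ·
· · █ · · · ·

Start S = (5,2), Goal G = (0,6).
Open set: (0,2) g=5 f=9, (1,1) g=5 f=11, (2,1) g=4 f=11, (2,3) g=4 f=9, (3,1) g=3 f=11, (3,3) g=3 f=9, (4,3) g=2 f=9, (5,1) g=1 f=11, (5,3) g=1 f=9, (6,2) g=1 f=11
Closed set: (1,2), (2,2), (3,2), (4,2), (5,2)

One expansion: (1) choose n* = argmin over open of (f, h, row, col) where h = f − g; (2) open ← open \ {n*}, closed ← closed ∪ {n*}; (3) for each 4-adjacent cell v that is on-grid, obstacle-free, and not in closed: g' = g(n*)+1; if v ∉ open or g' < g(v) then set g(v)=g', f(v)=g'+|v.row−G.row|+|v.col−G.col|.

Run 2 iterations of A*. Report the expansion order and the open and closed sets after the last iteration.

order=[(0,2) → (0,3)]; open=[(0,4) g=7 f=9, (1,1) g=5 f=11, (2,1) g=4 f=11, (2,3) g=4 f=9, (3,1) g=3 f=11, (3,3) g=3 f=9, (4,3) g=2 f=9, (5,1) g=1 f=11, (5,3) g=1 f=9, (6,2) g=1 f=11]; closed=[(0,2), (0,3), (1,2), (2,2), (3,2), (4,2), (5,2)]

step 1: expand (0,2) (f=9, h=4) → closed; open now [(0,3) g=6 f=9, (1,1) g=5 f=11, (2,1) g=4 f=11, (2,3) g=4 f=9, (3,1) g=3 f=11, (3,3) g=3 f=9, (4,3) g=2 f=9, (5,1) g=1 f=11, (5,3) g=1 f=9, (6,2) g=1 f=11]
step 2: expand (0,3) (f=9, h=3) → closed; open now [(0,4) g=7 f=9, (1,1) g=5 f=11, (2,1) g=4 f=11, (2,3) g=4 f=9, (3,1) g=3 f=11, (3,3) g=3 f=9, (4,3) g=2 f=9, (5,1) g=1 f=11, (5,3) g=1 f=9, (6,2) g=1 f=11]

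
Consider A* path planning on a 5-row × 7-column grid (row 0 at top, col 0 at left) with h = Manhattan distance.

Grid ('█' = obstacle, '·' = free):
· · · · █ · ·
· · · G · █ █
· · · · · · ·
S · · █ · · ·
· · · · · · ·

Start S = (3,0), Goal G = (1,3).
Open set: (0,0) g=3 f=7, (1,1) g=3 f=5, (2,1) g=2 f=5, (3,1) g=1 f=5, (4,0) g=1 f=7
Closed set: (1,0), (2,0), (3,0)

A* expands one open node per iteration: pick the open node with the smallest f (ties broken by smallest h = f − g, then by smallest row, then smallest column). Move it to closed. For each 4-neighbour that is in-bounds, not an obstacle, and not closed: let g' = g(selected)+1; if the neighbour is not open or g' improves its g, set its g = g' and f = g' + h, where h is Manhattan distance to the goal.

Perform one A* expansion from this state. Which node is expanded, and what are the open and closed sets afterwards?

step 1: expand (1,1) (f=5, h=2) → closed; open now [(0,0) g=3 f=7, (0,1) g=4 f=7, (1,2) g=4 f=5, (2,1) g=2 f=5, (3,1) g=1 f=5, (4,0) g=1 f=7]

expanded=(1,1); open=[(0,0) g=3 f=7, (0,1) g=4 f=7, (1,2) g=4 f=5, (2,1) g=2 f=5, (3,1) g=1 f=5, (4,0) g=1 f=7]; closed=[(1,0), (1,1), (2,0), (3,0)]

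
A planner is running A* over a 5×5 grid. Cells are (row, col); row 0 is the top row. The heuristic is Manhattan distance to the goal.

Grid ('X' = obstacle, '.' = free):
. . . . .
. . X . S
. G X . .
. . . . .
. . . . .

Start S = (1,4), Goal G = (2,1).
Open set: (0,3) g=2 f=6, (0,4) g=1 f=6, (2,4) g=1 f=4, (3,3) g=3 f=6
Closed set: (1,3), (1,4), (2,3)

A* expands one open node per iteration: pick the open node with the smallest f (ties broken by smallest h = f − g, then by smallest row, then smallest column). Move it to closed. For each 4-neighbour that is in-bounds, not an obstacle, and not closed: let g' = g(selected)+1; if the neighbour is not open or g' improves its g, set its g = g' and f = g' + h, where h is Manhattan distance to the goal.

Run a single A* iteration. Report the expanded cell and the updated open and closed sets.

step 1: expand (2,4) (f=4, h=3) → closed; open now [(0,3) g=2 f=6, (0,4) g=1 f=6, (3,3) g=3 f=6, (3,4) g=2 f=6]

expanded=(2,4); open=[(0,3) g=2 f=6, (0,4) g=1 f=6, (3,3) g=3 f=6, (3,4) g=2 f=6]; closed=[(1,3), (1,4), (2,3), (2,4)]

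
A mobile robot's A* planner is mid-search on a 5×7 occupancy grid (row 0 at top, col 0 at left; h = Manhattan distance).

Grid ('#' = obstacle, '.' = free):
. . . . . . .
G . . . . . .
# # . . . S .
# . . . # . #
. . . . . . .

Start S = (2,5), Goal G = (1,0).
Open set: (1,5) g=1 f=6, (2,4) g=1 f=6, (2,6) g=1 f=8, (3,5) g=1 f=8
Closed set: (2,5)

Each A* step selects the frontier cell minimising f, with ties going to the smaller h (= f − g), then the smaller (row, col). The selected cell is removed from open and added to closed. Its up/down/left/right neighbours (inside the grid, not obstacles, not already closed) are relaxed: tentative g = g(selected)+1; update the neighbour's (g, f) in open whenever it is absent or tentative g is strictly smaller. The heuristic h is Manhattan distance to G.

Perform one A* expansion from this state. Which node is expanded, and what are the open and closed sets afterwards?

step 1: expand (1,5) (f=6, h=5) → closed; open now [(0,5) g=2 f=8, (1,4) g=2 f=6, (1,6) g=2 f=8, (2,4) g=1 f=6, (2,6) g=1 f=8, (3,5) g=1 f=8]

expanded=(1,5); open=[(0,5) g=2 f=8, (1,4) g=2 f=6, (1,6) g=2 f=8, (2,4) g=1 f=6, (2,6) g=1 f=8, (3,5) g=1 f=8]; closed=[(1,5), (2,5)]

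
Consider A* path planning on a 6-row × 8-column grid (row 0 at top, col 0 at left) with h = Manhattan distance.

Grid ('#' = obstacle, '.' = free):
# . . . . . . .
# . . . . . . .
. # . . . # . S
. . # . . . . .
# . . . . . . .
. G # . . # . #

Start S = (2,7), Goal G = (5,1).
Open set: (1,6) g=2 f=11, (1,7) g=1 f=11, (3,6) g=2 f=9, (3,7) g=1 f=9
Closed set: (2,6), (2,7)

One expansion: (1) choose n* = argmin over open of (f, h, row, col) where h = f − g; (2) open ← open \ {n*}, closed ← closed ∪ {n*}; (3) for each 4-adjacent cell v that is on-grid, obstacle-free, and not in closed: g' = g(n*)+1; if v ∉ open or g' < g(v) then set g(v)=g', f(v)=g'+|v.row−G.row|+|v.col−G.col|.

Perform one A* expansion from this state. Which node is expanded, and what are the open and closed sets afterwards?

expanded=(3,6); open=[(1,6) g=2 f=11, (1,7) g=1 f=11, (3,5) g=3 f=9, (3,7) g=1 f=9, (4,6) g=3 f=9]; closed=[(2,6), (2,7), (3,6)]

step 1: expand (3,6) (f=9, h=7) → closed; open now [(1,6) g=2 f=11, (1,7) g=1 f=11, (3,5) g=3 f=9, (3,7) g=1 f=9, (4,6) g=3 f=9]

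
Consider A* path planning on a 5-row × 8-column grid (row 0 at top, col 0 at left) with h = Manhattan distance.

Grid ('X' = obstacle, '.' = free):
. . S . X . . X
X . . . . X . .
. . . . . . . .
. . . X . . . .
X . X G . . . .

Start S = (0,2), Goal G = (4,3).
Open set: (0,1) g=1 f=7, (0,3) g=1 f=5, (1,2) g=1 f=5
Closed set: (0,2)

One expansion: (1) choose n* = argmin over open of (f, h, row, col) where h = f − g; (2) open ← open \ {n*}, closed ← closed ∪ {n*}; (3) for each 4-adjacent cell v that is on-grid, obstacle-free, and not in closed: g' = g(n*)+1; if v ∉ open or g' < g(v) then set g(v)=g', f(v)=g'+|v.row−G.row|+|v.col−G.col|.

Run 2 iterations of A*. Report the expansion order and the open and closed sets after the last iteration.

order=[(0,3) → (1,3)]; open=[(0,1) g=1 f=7, (1,2) g=1 f=5, (1,4) g=3 f=7, (2,3) g=3 f=5]; closed=[(0,2), (0,3), (1,3)]

step 1: expand (0,3) (f=5, h=4) → closed; open now [(0,1) g=1 f=7, (1,2) g=1 f=5, (1,3) g=2 f=5]
step 2: expand (1,3) (f=5, h=3) → closed; open now [(0,1) g=1 f=7, (1,2) g=1 f=5, (1,4) g=3 f=7, (2,3) g=3 f=5]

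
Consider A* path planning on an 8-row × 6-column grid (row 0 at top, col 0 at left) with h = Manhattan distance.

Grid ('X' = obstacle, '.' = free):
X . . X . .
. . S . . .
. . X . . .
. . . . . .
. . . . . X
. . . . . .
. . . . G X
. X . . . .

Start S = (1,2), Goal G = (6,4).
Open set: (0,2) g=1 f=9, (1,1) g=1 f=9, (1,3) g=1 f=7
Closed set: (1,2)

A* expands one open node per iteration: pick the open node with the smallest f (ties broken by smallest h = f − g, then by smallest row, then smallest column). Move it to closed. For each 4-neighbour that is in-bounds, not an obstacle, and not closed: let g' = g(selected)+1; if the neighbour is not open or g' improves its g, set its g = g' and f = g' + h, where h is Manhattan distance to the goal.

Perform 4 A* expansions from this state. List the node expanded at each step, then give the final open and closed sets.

order=[(1,3) → (1,4) → (2,4) → (3,4)]; open=[(0,2) g=1 f=9, (0,4) g=3 f=9, (1,1) g=1 f=9, (1,5) g=3 f=9, (2,3) g=2 f=7, (2,5) g=4 f=9, (3,3) g=5 f=9, (3,5) g=5 f=9, (4,4) g=5 f=7]; closed=[(1,2), (1,3), (1,4), (2,4), (3,4)]

step 1: expand (1,3) (f=7, h=6) → closed; open now [(0,2) g=1 f=9, (1,1) g=1 f=9, (1,4) g=2 f=7, (2,3) g=2 f=7]
step 2: expand (1,4) (f=7, h=5) → closed; open now [(0,2) g=1 f=9, (0,4) g=3 f=9, (1,1) g=1 f=9, (1,5) g=3 f=9, (2,3) g=2 f=7, (2,4) g=3 f=7]
step 3: expand (2,4) (f=7, h=4) → closed; open now [(0,2) g=1 f=9, (0,4) g=3 f=9, (1,1) g=1 f=9, (1,5) g=3 f=9, (2,3) g=2 f=7, (2,5) g=4 f=9, (3,4) g=4 f=7]
step 4: expand (3,4) (f=7, h=3) → closed; open now [(0,2) g=1 f=9, (0,4) g=3 f=9, (1,1) g=1 f=9, (1,5) g=3 f=9, (2,3) g=2 f=7, (2,5) g=4 f=9, (3,3) g=5 f=9, (3,5) g=5 f=9, (4,4) g=5 f=7]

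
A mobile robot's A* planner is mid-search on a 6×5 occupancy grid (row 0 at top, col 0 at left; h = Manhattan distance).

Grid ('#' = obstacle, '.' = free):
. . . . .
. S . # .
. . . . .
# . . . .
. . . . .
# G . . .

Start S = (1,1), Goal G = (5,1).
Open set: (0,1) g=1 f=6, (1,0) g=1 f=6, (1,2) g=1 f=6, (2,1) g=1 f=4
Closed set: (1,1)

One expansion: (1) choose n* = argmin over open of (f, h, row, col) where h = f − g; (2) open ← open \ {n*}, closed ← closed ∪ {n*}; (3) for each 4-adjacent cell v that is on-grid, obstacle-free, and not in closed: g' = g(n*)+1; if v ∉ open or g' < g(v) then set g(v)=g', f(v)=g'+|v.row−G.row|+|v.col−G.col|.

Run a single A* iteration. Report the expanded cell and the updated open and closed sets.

step 1: expand (2,1) (f=4, h=3) → closed; open now [(0,1) g=1 f=6, (1,0) g=1 f=6, (1,2) g=1 f=6, (2,0) g=2 f=6, (2,2) g=2 f=6, (3,1) g=2 f=4]

expanded=(2,1); open=[(0,1) g=1 f=6, (1,0) g=1 f=6, (1,2) g=1 f=6, (2,0) g=2 f=6, (2,2) g=2 f=6, (3,1) g=2 f=4]; closed=[(1,1), (2,1)]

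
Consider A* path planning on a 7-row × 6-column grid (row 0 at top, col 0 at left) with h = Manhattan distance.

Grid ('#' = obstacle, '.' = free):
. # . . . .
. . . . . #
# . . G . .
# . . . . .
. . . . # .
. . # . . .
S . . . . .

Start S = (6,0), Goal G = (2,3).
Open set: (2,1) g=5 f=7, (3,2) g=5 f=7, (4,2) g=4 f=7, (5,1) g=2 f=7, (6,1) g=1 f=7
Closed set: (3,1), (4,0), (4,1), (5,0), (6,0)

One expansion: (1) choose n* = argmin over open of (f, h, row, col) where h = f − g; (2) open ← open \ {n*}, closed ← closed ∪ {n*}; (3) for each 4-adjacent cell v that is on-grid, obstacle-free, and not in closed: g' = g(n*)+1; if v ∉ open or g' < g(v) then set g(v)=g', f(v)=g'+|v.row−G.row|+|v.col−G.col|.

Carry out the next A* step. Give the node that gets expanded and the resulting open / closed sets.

expanded=(2,1); open=[(1,1) g=6 f=9, (2,2) g=6 f=7, (3,2) g=5 f=7, (4,2) g=4 f=7, (5,1) g=2 f=7, (6,1) g=1 f=7]; closed=[(2,1), (3,1), (4,0), (4,1), (5,0), (6,0)]

step 1: expand (2,1) (f=7, h=2) → closed; open now [(1,1) g=6 f=9, (2,2) g=6 f=7, (3,2) g=5 f=7, (4,2) g=4 f=7, (5,1) g=2 f=7, (6,1) g=1 f=7]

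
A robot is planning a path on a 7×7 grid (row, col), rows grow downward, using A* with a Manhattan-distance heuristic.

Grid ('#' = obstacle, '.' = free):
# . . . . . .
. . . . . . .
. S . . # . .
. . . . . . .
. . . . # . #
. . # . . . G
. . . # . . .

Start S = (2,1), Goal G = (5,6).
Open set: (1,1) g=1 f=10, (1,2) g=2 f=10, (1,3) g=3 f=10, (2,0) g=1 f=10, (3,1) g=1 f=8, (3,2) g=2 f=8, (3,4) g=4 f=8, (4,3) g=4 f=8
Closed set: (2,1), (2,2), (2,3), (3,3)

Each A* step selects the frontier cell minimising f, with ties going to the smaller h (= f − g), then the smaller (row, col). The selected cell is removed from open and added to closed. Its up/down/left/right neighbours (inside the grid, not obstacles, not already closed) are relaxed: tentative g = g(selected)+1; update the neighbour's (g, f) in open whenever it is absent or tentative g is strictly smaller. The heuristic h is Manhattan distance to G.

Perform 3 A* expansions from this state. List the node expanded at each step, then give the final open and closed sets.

order=[(3,4) → (3,5) → (3,6)]; open=[(1,1) g=1 f=10, (1,2) g=2 f=10, (1,3) g=3 f=10, (2,0) g=1 f=10, (2,5) g=6 f=10, (2,6) g=7 f=10, (3,1) g=1 f=8, (3,2) g=2 f=8, (4,3) g=4 f=8, (4,5) g=6 f=8]; closed=[(2,1), (2,2), (2,3), (3,3), (3,4), (3,5), (3,6)]

step 1: expand (3,4) (f=8, h=4) → closed; open now [(1,1) g=1 f=10, (1,2) g=2 f=10, (1,3) g=3 f=10, (2,0) g=1 f=10, (3,1) g=1 f=8, (3,2) g=2 f=8, (3,5) g=5 f=8, (4,3) g=4 f=8]
step 2: expand (3,5) (f=8, h=3) → closed; open now [(1,1) g=1 f=10, (1,2) g=2 f=10, (1,3) g=3 f=10, (2,0) g=1 f=10, (2,5) g=6 f=10, (3,1) g=1 f=8, (3,2) g=2 f=8, (3,6) g=6 f=8, (4,3) g=4 f=8, (4,5) g=6 f=8]
step 3: expand (3,6) (f=8, h=2) → closed; open now [(1,1) g=1 f=10, (1,2) g=2 f=10, (1,3) g=3 f=10, (2,0) g=1 f=10, (2,5) g=6 f=10, (2,6) g=7 f=10, (3,1) g=1 f=8, (3,2) g=2 f=8, (4,3) g=4 f=8, (4,5) g=6 f=8]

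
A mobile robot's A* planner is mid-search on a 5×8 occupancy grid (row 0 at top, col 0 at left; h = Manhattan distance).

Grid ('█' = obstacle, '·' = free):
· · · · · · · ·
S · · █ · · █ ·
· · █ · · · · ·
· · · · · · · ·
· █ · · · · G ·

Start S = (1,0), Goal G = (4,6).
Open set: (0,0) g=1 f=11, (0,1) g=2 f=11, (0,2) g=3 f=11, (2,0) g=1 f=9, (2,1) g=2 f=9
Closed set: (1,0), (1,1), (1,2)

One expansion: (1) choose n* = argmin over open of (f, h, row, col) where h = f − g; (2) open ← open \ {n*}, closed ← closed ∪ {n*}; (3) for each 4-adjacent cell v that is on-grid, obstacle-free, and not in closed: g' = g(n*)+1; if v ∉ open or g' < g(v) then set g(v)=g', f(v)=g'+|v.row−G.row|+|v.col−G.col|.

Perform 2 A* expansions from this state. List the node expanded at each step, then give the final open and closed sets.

order=[(2,1) → (3,1)]; open=[(0,0) g=1 f=11, (0,1) g=2 f=11, (0,2) g=3 f=11, (2,0) g=1 f=9, (3,0) g=4 f=11, (3,2) g=4 f=9]; closed=[(1,0), (1,1), (1,2), (2,1), (3,1)]

step 1: expand (2,1) (f=9, h=7) → closed; open now [(0,0) g=1 f=11, (0,1) g=2 f=11, (0,2) g=3 f=11, (2,0) g=1 f=9, (3,1) g=3 f=9]
step 2: expand (3,1) (f=9, h=6) → closed; open now [(0,0) g=1 f=11, (0,1) g=2 f=11, (0,2) g=3 f=11, (2,0) g=1 f=9, (3,0) g=4 f=11, (3,2) g=4 f=9]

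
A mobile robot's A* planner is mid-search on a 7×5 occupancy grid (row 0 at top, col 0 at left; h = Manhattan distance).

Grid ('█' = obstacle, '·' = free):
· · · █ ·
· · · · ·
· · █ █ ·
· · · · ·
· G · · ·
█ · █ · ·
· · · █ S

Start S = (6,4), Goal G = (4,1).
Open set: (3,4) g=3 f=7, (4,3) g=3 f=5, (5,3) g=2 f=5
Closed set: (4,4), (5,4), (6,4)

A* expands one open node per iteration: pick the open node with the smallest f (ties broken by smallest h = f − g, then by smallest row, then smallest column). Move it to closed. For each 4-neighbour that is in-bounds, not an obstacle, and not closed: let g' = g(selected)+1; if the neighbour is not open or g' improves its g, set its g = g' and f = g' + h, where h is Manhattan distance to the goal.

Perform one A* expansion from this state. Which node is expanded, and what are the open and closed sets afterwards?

expanded=(4,3); open=[(3,3) g=4 f=7, (3,4) g=3 f=7, (4,2) g=4 f=5, (5,3) g=2 f=5]; closed=[(4,3), (4,4), (5,4), (6,4)]

step 1: expand (4,3) (f=5, h=2) → closed; open now [(3,3) g=4 f=7, (3,4) g=3 f=7, (4,2) g=4 f=5, (5,3) g=2 f=5]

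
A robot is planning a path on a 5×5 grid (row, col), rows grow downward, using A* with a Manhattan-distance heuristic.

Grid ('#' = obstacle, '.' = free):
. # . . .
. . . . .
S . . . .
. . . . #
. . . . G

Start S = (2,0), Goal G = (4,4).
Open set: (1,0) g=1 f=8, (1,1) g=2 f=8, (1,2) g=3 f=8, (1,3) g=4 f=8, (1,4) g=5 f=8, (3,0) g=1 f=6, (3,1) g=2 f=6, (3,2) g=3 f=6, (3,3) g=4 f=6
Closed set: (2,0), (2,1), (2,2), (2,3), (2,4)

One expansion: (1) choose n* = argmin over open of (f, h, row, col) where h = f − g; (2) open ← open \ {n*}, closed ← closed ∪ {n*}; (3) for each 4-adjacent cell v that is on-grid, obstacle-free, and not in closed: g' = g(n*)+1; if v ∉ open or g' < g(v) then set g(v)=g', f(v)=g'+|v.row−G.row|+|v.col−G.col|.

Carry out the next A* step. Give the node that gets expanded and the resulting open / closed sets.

expanded=(3,3); open=[(1,0) g=1 f=8, (1,1) g=2 f=8, (1,2) g=3 f=8, (1,3) g=4 f=8, (1,4) g=5 f=8, (3,0) g=1 f=6, (3,1) g=2 f=6, (3,2) g=3 f=6, (4,3) g=5 f=6]; closed=[(2,0), (2,1), (2,2), (2,3), (2,4), (3,3)]

step 1: expand (3,3) (f=6, h=2) → closed; open now [(1,0) g=1 f=8, (1,1) g=2 f=8, (1,2) g=3 f=8, (1,3) g=4 f=8, (1,4) g=5 f=8, (3,0) g=1 f=6, (3,1) g=2 f=6, (3,2) g=3 f=6, (4,3) g=5 f=6]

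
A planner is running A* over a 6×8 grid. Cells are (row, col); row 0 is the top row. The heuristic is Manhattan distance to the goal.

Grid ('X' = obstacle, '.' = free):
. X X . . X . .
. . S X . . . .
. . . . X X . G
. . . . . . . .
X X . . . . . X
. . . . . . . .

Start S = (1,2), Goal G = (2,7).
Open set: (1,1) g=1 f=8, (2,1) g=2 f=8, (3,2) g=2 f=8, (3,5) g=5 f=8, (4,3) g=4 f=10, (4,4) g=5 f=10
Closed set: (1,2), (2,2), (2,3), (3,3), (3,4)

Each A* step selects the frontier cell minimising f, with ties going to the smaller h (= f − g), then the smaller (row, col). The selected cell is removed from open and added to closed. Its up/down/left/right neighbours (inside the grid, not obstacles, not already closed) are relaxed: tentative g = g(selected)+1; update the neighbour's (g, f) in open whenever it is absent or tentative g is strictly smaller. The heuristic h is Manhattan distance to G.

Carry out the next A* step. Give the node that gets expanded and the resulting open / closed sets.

step 1: expand (3,5) (f=8, h=3) → closed; open now [(1,1) g=1 f=8, (2,1) g=2 f=8, (3,2) g=2 f=8, (3,6) g=6 f=8, (4,3) g=4 f=10, (4,4) g=5 f=10, (4,5) g=6 f=10]

expanded=(3,5); open=[(1,1) g=1 f=8, (2,1) g=2 f=8, (3,2) g=2 f=8, (3,6) g=6 f=8, (4,3) g=4 f=10, (4,4) g=5 f=10, (4,5) g=6 f=10]; closed=[(1,2), (2,2), (2,3), (3,3), (3,4), (3,5)]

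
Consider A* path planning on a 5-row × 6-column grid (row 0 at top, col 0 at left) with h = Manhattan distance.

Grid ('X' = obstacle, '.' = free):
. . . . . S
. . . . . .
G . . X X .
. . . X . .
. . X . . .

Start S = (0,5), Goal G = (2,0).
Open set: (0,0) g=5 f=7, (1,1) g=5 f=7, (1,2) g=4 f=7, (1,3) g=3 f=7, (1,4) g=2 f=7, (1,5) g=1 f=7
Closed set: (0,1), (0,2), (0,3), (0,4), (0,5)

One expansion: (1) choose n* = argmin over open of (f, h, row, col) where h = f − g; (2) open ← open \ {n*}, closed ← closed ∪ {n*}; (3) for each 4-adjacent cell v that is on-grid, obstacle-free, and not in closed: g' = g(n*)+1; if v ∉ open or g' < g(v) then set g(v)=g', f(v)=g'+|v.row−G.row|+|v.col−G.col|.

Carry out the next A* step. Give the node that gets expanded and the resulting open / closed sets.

expanded=(0,0); open=[(1,0) g=6 f=7, (1,1) g=5 f=7, (1,2) g=4 f=7, (1,3) g=3 f=7, (1,4) g=2 f=7, (1,5) g=1 f=7]; closed=[(0,0), (0,1), (0,2), (0,3), (0,4), (0,5)]

step 1: expand (0,0) (f=7, h=2) → closed; open now [(1,0) g=6 f=7, (1,1) g=5 f=7, (1,2) g=4 f=7, (1,3) g=3 f=7, (1,4) g=2 f=7, (1,5) g=1 f=7]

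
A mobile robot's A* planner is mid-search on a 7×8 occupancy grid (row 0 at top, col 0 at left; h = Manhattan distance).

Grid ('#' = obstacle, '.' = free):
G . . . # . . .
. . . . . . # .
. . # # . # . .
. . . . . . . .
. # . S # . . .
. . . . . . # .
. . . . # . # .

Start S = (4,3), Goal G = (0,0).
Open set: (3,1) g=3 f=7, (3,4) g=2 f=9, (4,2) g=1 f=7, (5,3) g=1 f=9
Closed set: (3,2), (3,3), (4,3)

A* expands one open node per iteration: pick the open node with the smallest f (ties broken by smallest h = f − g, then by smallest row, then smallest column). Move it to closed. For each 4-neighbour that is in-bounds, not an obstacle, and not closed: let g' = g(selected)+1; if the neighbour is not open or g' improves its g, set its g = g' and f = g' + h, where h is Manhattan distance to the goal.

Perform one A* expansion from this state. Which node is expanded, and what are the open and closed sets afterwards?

expanded=(3,1); open=[(2,1) g=4 f=7, (3,0) g=4 f=7, (3,4) g=2 f=9, (4,2) g=1 f=7, (5,3) g=1 f=9]; closed=[(3,1), (3,2), (3,3), (4,3)]

step 1: expand (3,1) (f=7, h=4) → closed; open now [(2,1) g=4 f=7, (3,0) g=4 f=7, (3,4) g=2 f=9, (4,2) g=1 f=7, (5,3) g=1 f=9]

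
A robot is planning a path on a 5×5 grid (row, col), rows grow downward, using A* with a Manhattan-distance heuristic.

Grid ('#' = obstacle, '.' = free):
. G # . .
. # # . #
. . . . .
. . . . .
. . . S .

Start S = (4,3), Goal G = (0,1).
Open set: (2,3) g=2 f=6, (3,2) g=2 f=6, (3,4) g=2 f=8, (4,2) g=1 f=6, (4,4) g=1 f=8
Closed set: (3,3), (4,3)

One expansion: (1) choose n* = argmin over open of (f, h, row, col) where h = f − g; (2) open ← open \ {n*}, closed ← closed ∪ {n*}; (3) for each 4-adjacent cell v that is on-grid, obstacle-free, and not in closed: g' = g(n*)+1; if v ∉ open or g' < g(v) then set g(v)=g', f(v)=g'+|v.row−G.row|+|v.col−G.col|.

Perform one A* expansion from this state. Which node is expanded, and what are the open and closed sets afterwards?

step 1: expand (2,3) (f=6, h=4) → closed; open now [(1,3) g=3 f=6, (2,2) g=3 f=6, (2,4) g=3 f=8, (3,2) g=2 f=6, (3,4) g=2 f=8, (4,2) g=1 f=6, (4,4) g=1 f=8]

expanded=(2,3); open=[(1,3) g=3 f=6, (2,2) g=3 f=6, (2,4) g=3 f=8, (3,2) g=2 f=6, (3,4) g=2 f=8, (4,2) g=1 f=6, (4,4) g=1 f=8]; closed=[(2,3), (3,3), (4,3)]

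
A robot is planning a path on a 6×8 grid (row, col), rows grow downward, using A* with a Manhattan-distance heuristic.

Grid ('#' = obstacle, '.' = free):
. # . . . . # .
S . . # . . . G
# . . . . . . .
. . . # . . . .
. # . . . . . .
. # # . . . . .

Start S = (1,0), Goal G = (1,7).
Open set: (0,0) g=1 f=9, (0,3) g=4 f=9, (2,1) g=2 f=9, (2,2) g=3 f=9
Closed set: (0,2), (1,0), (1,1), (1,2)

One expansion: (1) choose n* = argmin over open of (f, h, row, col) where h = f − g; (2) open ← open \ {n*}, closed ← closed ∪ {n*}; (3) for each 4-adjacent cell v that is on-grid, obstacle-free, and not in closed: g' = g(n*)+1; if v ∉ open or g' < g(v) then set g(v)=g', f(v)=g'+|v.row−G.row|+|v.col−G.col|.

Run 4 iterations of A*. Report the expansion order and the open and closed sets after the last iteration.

step 1: expand (0,3) (f=9, h=5) → closed; open now [(0,0) g=1 f=9, (0,4) g=5 f=9, (2,1) g=2 f=9, (2,2) g=3 f=9]
step 2: expand (0,4) (f=9, h=4) → closed; open now [(0,0) g=1 f=9, (0,5) g=6 f=9, (1,4) g=6 f=9, (2,1) g=2 f=9, (2,2) g=3 f=9]
step 3: expand (0,5) (f=9, h=3) → closed; open now [(0,0) g=1 f=9, (1,4) g=6 f=9, (1,5) g=7 f=9, (2,1) g=2 f=9, (2,2) g=3 f=9]
step 4: expand (1,5) (f=9, h=2) → closed; open now [(0,0) g=1 f=9, (1,4) g=6 f=9, (1,6) g=8 f=9, (2,1) g=2 f=9, (2,2) g=3 f=9, (2,5) g=8 f=11]

order=[(0,3) → (0,4) → (0,5) → (1,5)]; open=[(0,0) g=1 f=9, (1,4) g=6 f=9, (1,6) g=8 f=9, (2,1) g=2 f=9, (2,2) g=3 f=9, (2,5) g=8 f=11]; closed=[(0,2), (0,3), (0,4), (0,5), (1,0), (1,1), (1,2), (1,5)]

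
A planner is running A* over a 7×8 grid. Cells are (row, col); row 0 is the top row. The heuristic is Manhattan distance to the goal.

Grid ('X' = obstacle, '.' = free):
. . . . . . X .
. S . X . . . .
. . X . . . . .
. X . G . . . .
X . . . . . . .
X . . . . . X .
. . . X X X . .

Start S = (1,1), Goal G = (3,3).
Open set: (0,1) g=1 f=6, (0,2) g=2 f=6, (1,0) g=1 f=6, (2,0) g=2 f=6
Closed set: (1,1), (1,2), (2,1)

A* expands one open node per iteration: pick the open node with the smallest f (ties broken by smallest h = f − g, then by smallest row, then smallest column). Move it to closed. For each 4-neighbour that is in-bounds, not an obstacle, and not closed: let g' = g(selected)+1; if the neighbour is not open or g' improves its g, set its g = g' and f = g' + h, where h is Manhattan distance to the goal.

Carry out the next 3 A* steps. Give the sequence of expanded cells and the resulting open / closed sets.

order=[(0,2) → (0,3) → (2,0)]; open=[(0,1) g=1 f=6, (0,4) g=4 f=8, (1,0) g=1 f=6, (3,0) g=3 f=6]; closed=[(0,2), (0,3), (1,1), (1,2), (2,0), (2,1)]

step 1: expand (0,2) (f=6, h=4) → closed; open now [(0,1) g=1 f=6, (0,3) g=3 f=6, (1,0) g=1 f=6, (2,0) g=2 f=6]
step 2: expand (0,3) (f=6, h=3) → closed; open now [(0,1) g=1 f=6, (0,4) g=4 f=8, (1,0) g=1 f=6, (2,0) g=2 f=6]
step 3: expand (2,0) (f=6, h=4) → closed; open now [(0,1) g=1 f=6, (0,4) g=4 f=8, (1,0) g=1 f=6, (3,0) g=3 f=6]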